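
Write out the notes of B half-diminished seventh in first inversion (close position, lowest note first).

D, F, A, B

B half-diminished seventh is B–D–F–A. First inversion puts the third (D) in the bass, with the remaining tones above: D, F, A, B.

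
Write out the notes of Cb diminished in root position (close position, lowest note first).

Cb, Ebb, Gbb

Spelling Cb diminished: Cb–Ebb–Gbb. In root position the root is bass, giving Cb, Ebb, Gbb from the bottom.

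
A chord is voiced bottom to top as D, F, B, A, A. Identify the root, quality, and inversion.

Reducing to letter names: D, F, B, A. These stack in thirds as B–D–F–A — a B half-diminished seventh chord.
D is the third of B half-diminished seventh; third in the bass means first inversion (figured bass 6/5).

B half-diminished seventh, first inversion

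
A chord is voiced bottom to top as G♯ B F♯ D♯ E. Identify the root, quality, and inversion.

E major ninth, first inversion

The distinct note names are G#, B, F#, D#, E. Stacked in thirds they read E–G#–B–D#–F#, which is a major ninth chord on E.
The lowest note is G#, the third of the chord, so this is first inversion.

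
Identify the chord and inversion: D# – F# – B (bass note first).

B major, first inversion

The pitch classes D#, F#, B arrange in thirds as B–D#–F#: a B major triad.
With the third (D#) in the bass, the chord is in first inversion (figured bass 6).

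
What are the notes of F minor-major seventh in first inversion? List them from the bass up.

Ab, C, E, F

The chord tones are F–Ab–C–E. With the third (Ab) lowest for first inversion: Ab, C, E, F.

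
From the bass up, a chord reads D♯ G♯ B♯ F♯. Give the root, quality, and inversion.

G# dominant seventh, second inversion

Reducing to letter names: D#, G#, B#, F#. These stack in thirds as G#–B#–D#–F# — a G# dominant seventh chord.
With the fifth (D#) in the bass, the chord is in second inversion (figured bass 4/3).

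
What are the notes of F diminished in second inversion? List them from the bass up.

Cb, F, Ab

Spelling F diminished: F–Ab–Cb. In second inversion the fifth is bass, giving Cb, F, Ab from the bottom.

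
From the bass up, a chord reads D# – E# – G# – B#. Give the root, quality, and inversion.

E# minor seventh, third inversion

Reducing to letter names: D#, E#, G#, B#. These stack in thirds as E#–G#–B#–D# — an E# minor seventh chord.
The lowest note is D#, the seventh of the chord, so this is third inversion (figured bass 4/2).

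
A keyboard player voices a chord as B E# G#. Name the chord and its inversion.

Reducing to letter names: B, E#, G#. These stack in thirds as E#–G#–B — an E# diminished triad.
B is the fifth of E# diminished; fifth in the bass means second inversion (figured bass 6/4).

E# diminished, second inversion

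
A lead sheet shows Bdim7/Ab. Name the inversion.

Bdim7/Ab means B diminished seventh with Ab in the bass. Ab is the seventh of B diminished seventh (B–D–F–Ab), so this is third inversion.

third inversion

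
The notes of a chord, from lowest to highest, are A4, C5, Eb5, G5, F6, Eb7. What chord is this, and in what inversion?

Reducing to letter names: A, C, Eb, G, F. These stack in thirds as F–A–C–Eb–G — an F dominant ninth chord.
With the third (A) in the bass, the chord is in first inversion.

F dominant ninth, first inversion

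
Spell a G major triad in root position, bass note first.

G, B, D

G major is G–B–D. Root position puts the root (G) in the bass, with the remaining tones above: G, B, D.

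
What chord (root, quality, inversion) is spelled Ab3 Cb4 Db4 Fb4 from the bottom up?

Reducing to letter names: Ab, Cb, Db, Fb. These stack in thirds as Db–Fb–Ab–Cb — a Db minor seventh chord.
Ab is the fifth of Db minor seventh; fifth in the bass means second inversion (figured bass 4/3).

Db minor seventh, second inversion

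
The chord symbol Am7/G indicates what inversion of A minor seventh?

Am7/G means A minor seventh with G in the bass. G is the seventh of A minor seventh (A–C–E–G), so this is third inversion.

third inversion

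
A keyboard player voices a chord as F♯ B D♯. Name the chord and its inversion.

The pitch classes F#, B, D# arrange in thirds as B–D#–F#: a B major triad.
F# is the fifth of B major; fifth in the bass means second inversion (figured bass 6/4).

B major, second inversion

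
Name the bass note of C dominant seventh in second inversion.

C dominant seventh is C–E–G–Bb. Second inversion places the fifth in the bass: G.

G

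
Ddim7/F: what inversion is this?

first inversion

Ddim7/F means D diminished seventh with F in the bass. F is the third of D diminished seventh (D–F–Ab–Cb), so this is first inversion.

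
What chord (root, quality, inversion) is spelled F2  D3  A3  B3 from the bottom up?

B half-diminished seventh, second inversion

The pitch classes F, D, A, B arrange in thirds as B–D–F–A: a B half-diminished seventh chord.
The lowest note is F, the fifth of the chord, so this is second inversion (figured bass 4/3).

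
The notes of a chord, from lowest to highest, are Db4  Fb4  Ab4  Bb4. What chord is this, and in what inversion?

Reducing to letter names: Db, Fb, Ab, Bb. These stack in thirds as Bb–Db–Fb–Ab — a Bb half-diminished seventh chord.
The lowest note is Db, the third of the chord, so this is first inversion (figured bass 6/5).

Bb half-diminished seventh, first inversion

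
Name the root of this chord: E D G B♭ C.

E, D, G, Bb, C are the tones of a C dominant ninth chord (C–E–G–Bb–D), making C the root.

C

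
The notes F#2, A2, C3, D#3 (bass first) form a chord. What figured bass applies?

The notes F#, A, C, D# stack in thirds as D#–F#–A–C — a D# diminished seventh chord. The bass F# is the third, so this is first inversion: figured 6/5.

6/5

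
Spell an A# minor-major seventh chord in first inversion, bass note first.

C#, E#, G##, A#

A# minor-major seventh is A#–C#–E#–G##. First inversion puts the third (C#) in the bass, with the remaining tones above: C#, E#, G##, A#.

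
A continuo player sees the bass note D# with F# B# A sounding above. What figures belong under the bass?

6/5

The notes D#, F#, B#, A stack in thirds as B#–D#–F#–A — a B# diminished seventh chord. The bass D# is the third, so this is first inversion: figured 6/5.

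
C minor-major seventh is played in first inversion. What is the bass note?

Eb

The third of C minor-major seventh (C–Eb–G–B) is Eb; that is the bass in first inversion.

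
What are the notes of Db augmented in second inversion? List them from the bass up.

The chord tones are Db–F–A. With the fifth (A) lowest for second inversion: A, Db, F.

A, Db, F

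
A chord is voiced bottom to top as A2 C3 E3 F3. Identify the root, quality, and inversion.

F major seventh, first inversion

Reducing to letter names: A, C, E, F. These stack in thirds as F–A–C–E — an F major seventh chord.
With the third (A) in the bass, the chord is in first inversion (figured bass 6/5).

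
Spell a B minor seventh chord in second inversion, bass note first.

Spelling B minor seventh: B–D–F#–A. In second inversion the fifth is bass, giving F#, A, B, D from the bottom.

F#, A, B, D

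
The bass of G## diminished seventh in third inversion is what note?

F#

G## diminished seventh is G##–B#–D#–F#. Third inversion places the seventh in the bass: F#.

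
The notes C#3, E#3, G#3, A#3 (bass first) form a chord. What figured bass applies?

The notes C#, E#, G#, A# stack in thirds as A#–C#–E#–G# — an A# minor seventh chord. The bass C# is the third, so this is first inversion: figured 6/5.

6/5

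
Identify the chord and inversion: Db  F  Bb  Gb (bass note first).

The pitch classes Db, F, Bb, Gb arrange in thirds as Gb–Bb–Db–F: a Gb major seventh chord.
With the fifth (Db) in the bass, the chord is in second inversion (figured bass 4/3).

Gb major seventh, second inversion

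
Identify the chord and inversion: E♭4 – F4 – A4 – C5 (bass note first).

The pitch classes Eb, F, A, C arrange in thirds as F–A–C–Eb: an F dominant seventh chord.
The lowest note is Eb, the seventh of the chord, so this is third inversion (figured bass 4/2).

F dominant seventh, third inversion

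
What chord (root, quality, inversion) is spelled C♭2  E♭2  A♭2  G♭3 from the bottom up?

The pitch classes Cb, Eb, Ab, Gb arrange in thirds as Ab–Cb–Eb–Gb: an Ab minor seventh chord.
With the third (Cb) in the bass, the chord is in first inversion (figured bass 6/5).

Ab minor seventh, first inversion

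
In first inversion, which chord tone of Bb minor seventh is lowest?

Db

In first inversion the third is lowest. For Bb minor seventh (Bb–Db–F–Ab) that is Db.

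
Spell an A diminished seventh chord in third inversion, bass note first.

Gb, A, C, Eb

Spelling A diminished seventh: A–C–Eb–Gb. In third inversion the seventh is bass, giving Gb, A, C, Eb from the bottom.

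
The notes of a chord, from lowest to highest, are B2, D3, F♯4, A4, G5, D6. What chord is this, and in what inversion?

The distinct note names are B, D, F#, A, G. Stacked in thirds they read G–B–D–F#–A, which is a major ninth chord on G.
B is the third of G major ninth; third in the bass means first inversion.

G major ninth, first inversion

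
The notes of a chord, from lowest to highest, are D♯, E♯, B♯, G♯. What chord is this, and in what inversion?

Reducing to letter names: D#, E#, B#, G#. These stack in thirds as E#–G#–B#–D# — an E# minor seventh chord.
With the seventh (D#) in the bass, the chord is in third inversion (figured bass 4/2).

E# minor seventh, third inversion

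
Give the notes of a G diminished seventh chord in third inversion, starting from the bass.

Fb, G, Bb, Db

G diminished seventh is G–Bb–Db–Fb. Third inversion puts the seventh (Fb) in the bass, with the remaining tones above: Fb, G, Bb, Db.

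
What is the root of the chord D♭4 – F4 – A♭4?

Db

The distinct letter names are Db, F, Ab. Arranged as a stack of thirds they read Db–F–Ab, so Db is the root (a Db major triad).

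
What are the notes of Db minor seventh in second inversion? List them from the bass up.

The chord tones are Db–Fb–Ab–Cb. With the fifth (Ab) lowest for second inversion: Ab, Cb, Db, Fb.

Ab, Cb, Db, Fb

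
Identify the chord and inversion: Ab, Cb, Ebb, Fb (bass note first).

The pitch classes Ab, Cb, Ebb, Fb arrange in thirds as Fb–Ab–Cb–Ebb: an Fb dominant seventh chord.
Ab is the third of Fb dominant seventh; third in the bass means first inversion (figured bass 6/5).

Fb dominant seventh, first inversion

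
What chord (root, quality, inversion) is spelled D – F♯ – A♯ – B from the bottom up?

The distinct note names are D, F#, A#, B. Stacked in thirds they read B–D–F#–A#, which is a minor-major seventh chord on B.
D is the third of B minor-major seventh; third in the bass means first inversion (figured bass 6/5).

B minor-major seventh, first inversion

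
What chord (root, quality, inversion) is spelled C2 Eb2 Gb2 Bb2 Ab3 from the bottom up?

The pitch classes C, Eb, Gb, Bb, Ab arrange in thirds as Ab–C–Eb–Gb–Bb: an Ab dominant ninth chord.
C is the third of Ab dominant ninth; third in the bass means first inversion.

Ab dominant ninth, first inversion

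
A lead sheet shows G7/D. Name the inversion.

G7/D means G dominant seventh with D in the bass. D is the fifth of G dominant seventh (G–B–D–F), so this is second inversion.

second inversion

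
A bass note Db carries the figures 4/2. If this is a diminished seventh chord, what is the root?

E

The figures 4/2 mean the seventh of the chord is in the bass. If Db is the seventh of a diminished seventh chord, the root is E (chord tones E–G–Bb–Db).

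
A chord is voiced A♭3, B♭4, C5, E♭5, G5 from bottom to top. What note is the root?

Ab

The distinct letter names are Ab, Bb, C, Eb, G. Arranged as a stack of thirds they read Ab–C–Eb–G–Bb, so Ab is the root (an Ab major ninth chord).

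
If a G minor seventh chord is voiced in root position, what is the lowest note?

G

G minor seventh is G–Bb–D–F. Root position places the root in the bass: G.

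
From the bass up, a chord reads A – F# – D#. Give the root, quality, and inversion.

The distinct note names are A, F#, D#. Stacked in thirds they read D#–F#–A, which is a diminished triad on D#.
A is the fifth of D# diminished; fifth in the bass means second inversion (figured bass 6/4).

D# diminished, second inversion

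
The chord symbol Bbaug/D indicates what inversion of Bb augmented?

Bbaug/D means Bb augmented with D in the bass. D is the third of Bb augmented (Bb–D–F#), so this is first inversion.

first inversion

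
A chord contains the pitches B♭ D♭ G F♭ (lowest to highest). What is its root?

G

Reordering Bb, Db, G, Fb into stacked thirds gives G–Bb–Db–Fb; the bottom of that stack, G, is the root.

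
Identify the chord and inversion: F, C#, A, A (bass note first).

Reducing to letter names: F, C#, A. These stack in thirds as F–A–C# — an F augmented triad.
The lowest note is F, the root of the chord, so this is root position (figured bass 5/3).

F augmented, root position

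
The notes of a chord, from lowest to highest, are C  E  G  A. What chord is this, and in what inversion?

A minor seventh, first inversion

The distinct note names are C, E, G, A. Stacked in thirds they read A–C–E–G, which is a minor seventh chord on A.
With the third (C) in the bass, the chord is in first inversion (figured bass 6/5).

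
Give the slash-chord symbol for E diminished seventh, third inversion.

Edim7/Db

Third inversion of E diminished seventh has the seventh (Db) in the bass. As a slash chord: Edim7/Db.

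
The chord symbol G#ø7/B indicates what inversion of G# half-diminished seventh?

G#ø7/B means G# half-diminished seventh with B in the bass. B is the third of G# half-diminished seventh (G#–B–D–F#), so this is first inversion.

first inversion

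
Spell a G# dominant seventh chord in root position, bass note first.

Spelling G# dominant seventh: G#–B#–D#–F#. In root position the root is bass, giving G#, B#, D#, F# from the bottom.

G#, B#, D#, F#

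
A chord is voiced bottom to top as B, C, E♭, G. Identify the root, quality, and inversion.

C minor-major seventh, third inversion

Reducing to letter names: B, C, Eb, G. These stack in thirds as C–Eb–G–B — a C minor-major seventh chord.
With the seventh (B) in the bass, the chord is in third inversion (figured bass 4/2).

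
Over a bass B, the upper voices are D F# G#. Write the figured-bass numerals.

6/5

The notes B, D, F#, G# stack in thirds as G#–B–D–F# — a G# half-diminished seventh chord. The bass B is the third, so this is first inversion: figured 6/5.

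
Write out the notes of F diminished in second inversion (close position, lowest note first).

Spelling F diminished: F–Ab–Cb. In second inversion the fifth is bass, giving Cb, F, Ab from the bottom.

Cb, F, Ab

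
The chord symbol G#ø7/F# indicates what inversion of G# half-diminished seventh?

third inversion

G#ø7/F# means G# half-diminished seventh with F# in the bass. F# is the seventh of G# half-diminished seventh (G#–B–D–F#), so this is third inversion.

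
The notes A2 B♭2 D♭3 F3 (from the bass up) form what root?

Reordering A, Bb, Db, F into stacked thirds gives Bb–Db–F–A; the bottom of that stack, Bb, is the root.

Bb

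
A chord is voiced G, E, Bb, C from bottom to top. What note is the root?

C

Reordering G, E, Bb, C into stacked thirds gives C–E–G–Bb; the bottom of that stack, C, is the root.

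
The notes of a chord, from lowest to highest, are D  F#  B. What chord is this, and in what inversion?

The distinct note names are D, F#, B. Stacked in thirds they read B–D–F#, which is a minor triad on B.
With the third (D) in the bass, the chord is in first inversion (figured bass 6).

B minor, first inversion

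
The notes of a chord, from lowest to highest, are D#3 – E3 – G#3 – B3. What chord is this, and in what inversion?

The pitch classes D#, E, G#, B arrange in thirds as E–G#–B–D#: an E major seventh chord.
The lowest note is D#, the seventh of the chord, so this is third inversion (figured bass 4/2).

E major seventh, third inversion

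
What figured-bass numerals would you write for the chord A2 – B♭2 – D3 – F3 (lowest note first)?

4/2

The notes A, Bb, D, F stack in thirds as Bb–D–F–A — a Bb major seventh chord. The bass A is the seventh, so this is third inversion: figured 4/2.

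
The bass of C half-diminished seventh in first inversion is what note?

Eb

C half-diminished seventh is C–Eb–Gb–Bb. First inversion places the third in the bass: Eb.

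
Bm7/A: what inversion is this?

third inversion

Bm7/A means B minor seventh with A in the bass. A is the seventh of B minor seventh (B–D–F#–A), so this is third inversion.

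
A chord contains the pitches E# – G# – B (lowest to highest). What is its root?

E#

E#, G#, B are the tones of an E# diminished triad (E#–G#–B), making E# the root.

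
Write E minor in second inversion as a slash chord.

Second inversion of E minor has the fifth (B) in the bass. As a slash chord: Em/B.

Em/B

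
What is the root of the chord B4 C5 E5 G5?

C

B, C, E, G are the tones of a C major seventh chord (C–E–G–B), making C the root.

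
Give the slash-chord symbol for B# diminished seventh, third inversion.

Third inversion of B# diminished seventh has the seventh (A) in the bass. As a slash chord: B#dim7/A.

B#dim7/A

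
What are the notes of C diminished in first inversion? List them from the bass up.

Spelling C diminished: C–Eb–Gb. In first inversion the third is bass, giving Eb, Gb, C from the bottom.

Eb, Gb, C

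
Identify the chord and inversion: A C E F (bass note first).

Reducing to letter names: A, C, E, F. These stack in thirds as F–A–C–E — an F major seventh chord.
With the third (A) in the bass, the chord is in first inversion (figured bass 6/5).

F major seventh, first inversion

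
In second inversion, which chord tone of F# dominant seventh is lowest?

The fifth of F# dominant seventh (F#–A#–C#–E) is C#; that is the bass in second inversion.

C#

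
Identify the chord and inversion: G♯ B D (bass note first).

The pitch classes G#, B, D arrange in thirds as G#–B–D: a G# diminished triad.
G# is the root of G# diminished; root in the bass means root position (figured bass 5/3).

G# diminished, root position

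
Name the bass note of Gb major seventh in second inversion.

The fifth of Gb major seventh (Gb–Bb–Db–F) is Db; that is the bass in second inversion.

Db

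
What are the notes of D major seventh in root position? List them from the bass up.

D, F#, A, C#

D major seventh is D–F#–A–C#. Root position puts the root (D) in the bass, with the remaining tones above: D, F#, A, C#.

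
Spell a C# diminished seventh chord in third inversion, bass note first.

The chord tones are C#–E–G–Bb. With the seventh (Bb) lowest for third inversion: Bb, C#, E, G.

Bb, C#, E, G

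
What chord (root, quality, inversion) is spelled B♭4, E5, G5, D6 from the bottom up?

Reducing to letter names: Bb, E, G, D. These stack in thirds as E–G–Bb–D — an E half-diminished seventh chord.
Bb is the fifth of E half-diminished seventh; fifth in the bass means second inversion (figured bass 4/3).

E half-diminished seventh, second inversion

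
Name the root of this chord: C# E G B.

Reordering C#, E, G, B into stacked thirds gives C#–E–G–B; the bottom of that stack, C#, is the root.

C#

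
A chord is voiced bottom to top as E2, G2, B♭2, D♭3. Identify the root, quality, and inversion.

E diminished seventh, root position

The pitch classes E, G, Bb, Db arrange in thirds as E–G–Bb–Db: an E diminished seventh chord.
With the root (E) in the bass, the chord is in root position (figured bass 7).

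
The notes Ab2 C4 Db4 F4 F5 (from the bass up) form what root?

Ab, C, Db, F are the tones of a Db major seventh chord (Db–F–Ab–C), making Db the root.

Db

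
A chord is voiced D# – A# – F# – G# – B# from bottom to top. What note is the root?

G#

D#, A#, F#, G#, B# are the tones of a G# dominant ninth chord (G#–B#–D#–F#–A#), making G# the root.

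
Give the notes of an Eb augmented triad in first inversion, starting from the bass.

G, B, Eb

Eb augmented is Eb–G–B. First inversion puts the third (G) in the bass, with the remaining tones above: G, B, Eb.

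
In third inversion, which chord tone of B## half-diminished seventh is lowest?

In third inversion the seventh is lowest. For B## half-diminished seventh (B##–D##–F##–A##) that is A##.

A##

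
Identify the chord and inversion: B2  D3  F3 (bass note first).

The pitch classes B, D, F arrange in thirds as B–D–F: a B diminished triad.
With the root (B) in the bass, the chord is in root position (figured bass 5/3).

B diminished, root position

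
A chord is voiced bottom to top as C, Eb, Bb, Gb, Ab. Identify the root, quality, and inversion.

The pitch classes C, Eb, Bb, Gb, Ab arrange in thirds as Ab–C–Eb–Gb–Bb: an Ab dominant ninth chord.
The lowest note is C, the third of the chord, so this is first inversion.

Ab dominant ninth, first inversion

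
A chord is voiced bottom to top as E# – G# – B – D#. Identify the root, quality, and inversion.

E# half-diminished seventh, root position

The pitch classes E#, G#, B, D# arrange in thirds as E#–G#–B–D#: an E# half-diminished seventh chord.
The lowest note is E#, the root of the chord, so this is root position (figured bass 7).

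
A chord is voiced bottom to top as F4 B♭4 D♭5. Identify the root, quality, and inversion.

Reducing to letter names: F, Bb, Db. These stack in thirds as Bb–Db–F — a Bb minor triad.
F is the fifth of Bb minor; fifth in the bass means second inversion (figured bass 6/4).

Bb minor, second inversion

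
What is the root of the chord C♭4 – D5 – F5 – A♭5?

Cb, D, F, Ab are the tones of a D diminished seventh chord (D–F–Ab–Cb), making D the root.

D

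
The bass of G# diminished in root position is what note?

G# diminished is G#–B–D. Root position places the root in the bass: G#.

G#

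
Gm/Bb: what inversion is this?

first inversion

Gm/Bb means G minor with Bb in the bass. Bb is the third of G minor (G–Bb–D), so this is first inversion.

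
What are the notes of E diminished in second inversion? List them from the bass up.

Bb, E, G

E diminished is E–G–Bb. Second inversion puts the fifth (Bb) in the bass, with the remaining tones above: Bb, E, G.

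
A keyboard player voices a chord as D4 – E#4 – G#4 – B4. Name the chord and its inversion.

E# diminished seventh, third inversion

The pitch classes D, E#, G#, B arrange in thirds as E#–G#–B–D: an E# diminished seventh chord.
D is the seventh of E# diminished seventh; seventh in the bass means third inversion (figured bass 4/2).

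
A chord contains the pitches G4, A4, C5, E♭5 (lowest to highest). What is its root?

Reordering G, A, C, Eb into stacked thirds gives A–C–Eb–G; the bottom of that stack, A, is the root.

A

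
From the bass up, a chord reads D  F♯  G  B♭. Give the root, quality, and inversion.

The distinct note names are D, F#, G, Bb. Stacked in thirds they read G–Bb–D–F#, which is a minor-major seventh chord on G.
With the fifth (D) in the bass, the chord is in second inversion (figured bass 4/3).

G minor-major seventh, second inversion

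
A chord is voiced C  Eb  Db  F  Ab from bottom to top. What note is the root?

Reordering C, Eb, Db, F, Ab into stacked thirds gives Db–F–Ab–C–Eb; the bottom of that stack, Db, is the root.

Db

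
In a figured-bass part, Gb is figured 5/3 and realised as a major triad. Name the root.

The figures 5/3 mean the root of the chord is in the bass. If Gb is the root of a major triad, the root is Gb (chord tones Gb–Bb–Db).

Gb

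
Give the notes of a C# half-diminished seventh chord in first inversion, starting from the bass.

C# half-diminished seventh is C#–E–G–B. First inversion puts the third (E) in the bass, with the remaining tones above: E, G, B, C#.

E, G, B, C#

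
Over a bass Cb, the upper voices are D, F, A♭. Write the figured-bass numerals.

4/2

The notes Cb, D, F, Ab stack in thirds as D–F–Ab–Cb — a D diminished seventh chord. The bass Cb is the seventh, so this is third inversion: figured 4/2.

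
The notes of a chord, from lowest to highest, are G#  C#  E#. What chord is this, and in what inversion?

C# major, second inversion

The pitch classes G#, C#, E# arrange in thirds as C#–E#–G#: a C# major triad.
The lowest note is G#, the fifth of the chord, so this is second inversion (figured bass 6/4).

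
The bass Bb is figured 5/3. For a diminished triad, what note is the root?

The figures 5/3 mean the root of the chord is in the bass. If Bb is the root of a diminished triad, the root is Bb (chord tones Bb–Db–Fb).

Bb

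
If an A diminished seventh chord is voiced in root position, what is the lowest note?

The root of A diminished seventh (A–C–Eb–Gb) is A; that is the bass in root position.

A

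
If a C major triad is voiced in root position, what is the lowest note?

C

In root position the root is lowest. For C major (C–E–G) that is C.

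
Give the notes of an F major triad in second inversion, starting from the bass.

Spelling F major: F–A–C. In second inversion the fifth is bass, giving C, F, A from the bottom.

C, F, A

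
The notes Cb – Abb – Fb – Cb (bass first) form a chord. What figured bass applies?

The notes Cb, Abb, Fb stack in thirds as Fb–Abb–Cb — an Fb minor triad. The bass Cb is the fifth, so this is second inversion: figured 6/4.

6/4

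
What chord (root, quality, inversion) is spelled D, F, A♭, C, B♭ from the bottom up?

Bb dominant ninth, first inversion

Reducing to letter names: D, F, Ab, C, Bb. These stack in thirds as Bb–D–F–Ab–C — a Bb dominant ninth chord.
D is the third of Bb dominant ninth; third in the bass means first inversion.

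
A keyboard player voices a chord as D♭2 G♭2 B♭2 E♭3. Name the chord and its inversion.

Eb minor seventh, third inversion

The pitch classes Db, Gb, Bb, Eb arrange in thirds as Eb–Gb–Bb–Db: an Eb minor seventh chord.
With the seventh (Db) in the bass, the chord is in third inversion (figured bass 4/2).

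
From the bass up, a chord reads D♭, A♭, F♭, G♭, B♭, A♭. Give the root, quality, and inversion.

The distinct note names are Db, Ab, Fb, Gb, Bb. Stacked in thirds they read Gb–Bb–Db–Fb–Ab, which is a dominant ninth chord on Gb.
Db is the fifth of Gb dominant ninth; fifth in the bass means second inversion.

Gb dominant ninth, second inversion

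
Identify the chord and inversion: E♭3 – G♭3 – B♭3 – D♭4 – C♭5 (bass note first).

The distinct note names are Eb, Gb, Bb, Db, Cb. Stacked in thirds they read Cb–Eb–Gb–Bb–Db, which is a major ninth chord on Cb.
With the third (Eb) in the bass, the chord is in first inversion.

Cb major ninth, first inversion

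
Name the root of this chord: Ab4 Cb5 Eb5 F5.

Ab, Cb, Eb, F are the tones of an F half-diminished seventh chord (F–Ab–Cb–Eb), making F the root.

F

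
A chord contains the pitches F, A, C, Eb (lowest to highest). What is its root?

F

Reordering F, A, C, Eb into stacked thirds gives F–A–C–Eb; the bottom of that stack, F, is the root.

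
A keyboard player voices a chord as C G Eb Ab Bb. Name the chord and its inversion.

Ab major ninth, first inversion

The distinct note names are C, G, Eb, Ab, Bb. Stacked in thirds they read Ab–C–Eb–G–Bb, which is a major ninth chord on Ab.
With the third (C) in the bass, the chord is in first inversion.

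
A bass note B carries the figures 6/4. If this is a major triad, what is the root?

E

The figures 6/4 mean the fifth of the chord is in the bass. If B is the fifth of a major triad, the root is E (chord tones E–G#–B).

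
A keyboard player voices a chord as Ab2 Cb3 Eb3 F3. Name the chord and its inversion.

F half-diminished seventh, first inversion

The pitch classes Ab, Cb, Eb, F arrange in thirds as F–Ab–Cb–Eb: an F half-diminished seventh chord.
With the third (Ab) in the bass, the chord is in first inversion (figured bass 6/5).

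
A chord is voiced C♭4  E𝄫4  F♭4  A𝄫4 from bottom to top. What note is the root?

Fb

Reordering Cb, Ebb, Fb, Abb into stacked thirds gives Fb–Abb–Cb–Ebb; the bottom of that stack, Fb, is the root.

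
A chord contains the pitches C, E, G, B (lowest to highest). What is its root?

C

Reordering C, E, G, B into stacked thirds gives C–E–G–B; the bottom of that stack, C, is the root.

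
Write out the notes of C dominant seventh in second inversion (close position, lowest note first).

Spelling C dominant seventh: C–E–G–Bb. In second inversion the fifth is bass, giving G, Bb, C, E from the bottom.

G, Bb, C, E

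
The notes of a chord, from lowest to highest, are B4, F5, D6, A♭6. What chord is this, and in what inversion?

The pitch classes B, F, D, Ab arrange in thirds as B–D–F–Ab: a B diminished seventh chord.
With the root (B) in the bass, the chord is in root position (figured bass 7).

B diminished seventh, root position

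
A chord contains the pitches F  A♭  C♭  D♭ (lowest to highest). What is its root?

Db

F, Ab, Cb, Db are the tones of a Db dominant seventh chord (Db–F–Ab–Cb), making Db the root.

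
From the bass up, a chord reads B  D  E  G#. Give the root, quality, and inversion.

E dominant seventh, second inversion

The distinct note names are B, D, E, G#. Stacked in thirds they read E–G#–B–D, which is a dominant seventh chord on E.
B is the fifth of E dominant seventh; fifth in the bass means second inversion (figured bass 4/3).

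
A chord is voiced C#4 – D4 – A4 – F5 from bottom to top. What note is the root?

D

Reordering C#, D, A, F into stacked thirds gives D–F–A–C#; the bottom of that stack, D, is the root.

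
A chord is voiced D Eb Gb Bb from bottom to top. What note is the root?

D, Eb, Gb, Bb are the tones of an Eb minor-major seventh chord (Eb–Gb–Bb–D), making Eb the root.

Eb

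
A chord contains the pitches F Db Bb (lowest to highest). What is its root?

The distinct letter names are F, Db, Bb. Arranged as a stack of thirds they read Bb–Db–F, so Bb is the root (a Bb minor triad).

Bb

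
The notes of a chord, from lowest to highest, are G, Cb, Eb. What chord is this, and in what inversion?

Cb augmented, second inversion

Reducing to letter names: G, Cb, Eb. These stack in thirds as Cb–Eb–G — a Cb augmented triad.
The lowest note is G, the fifth of the chord, so this is second inversion (figured bass 6/4).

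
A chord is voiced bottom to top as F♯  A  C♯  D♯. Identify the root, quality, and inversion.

Reducing to letter names: F#, A, C#, D#. These stack in thirds as D#–F#–A–C# — a D# half-diminished seventh chord.
The lowest note is F#, the third of the chord, so this is first inversion (figured bass 6/5).

D# half-diminished seventh, first inversion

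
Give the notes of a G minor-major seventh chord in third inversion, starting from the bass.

G minor-major seventh is G–Bb–D–F#. Third inversion puts the seventh (F#) in the bass, with the remaining tones above: F#, G, Bb, D.

F#, G, Bb, D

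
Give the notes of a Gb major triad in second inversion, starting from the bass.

Db, Gb, Bb

Spelling Gb major: Gb–Bb–Db. In second inversion the fifth is bass, giving Db, Gb, Bb from the bottom.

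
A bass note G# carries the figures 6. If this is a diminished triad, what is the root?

E#

The figures 6 mean the third of the chord is in the bass. If G# is the third of a diminished triad, the root is E# (chord tones E#–G#–B).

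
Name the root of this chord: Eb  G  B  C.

The distinct letter names are Eb, G, B, C. Arranged as a stack of thirds they read C–Eb–G–B, so C is the root (a C minor-major seventh chord).

C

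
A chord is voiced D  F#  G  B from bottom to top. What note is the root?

G

D, F#, G, B are the tones of a G major seventh chord (G–B–D–F#), making G the root.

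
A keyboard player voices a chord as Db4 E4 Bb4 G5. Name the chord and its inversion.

E diminished seventh, third inversion

The distinct note names are Db, E, Bb, G. Stacked in thirds they read E–G–Bb–Db, which is a diminished seventh chord on E.
With the seventh (Db) in the bass, the chord is in third inversion (figured bass 4/2).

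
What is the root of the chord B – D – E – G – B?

The distinct letter names are B, D, E, G. Arranged as a stack of thirds they read E–G–B–D, so E is the root (an E minor seventh chord).

E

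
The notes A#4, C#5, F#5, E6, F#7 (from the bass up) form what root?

F#

The distinct letter names are A#, C#, F#, E. Arranged as a stack of thirds they read F#–A#–C#–E, so F# is the root (an F# dominant seventh chord).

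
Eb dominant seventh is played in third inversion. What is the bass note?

In third inversion the seventh is lowest. For Eb dominant seventh (Eb–G–Bb–Db) that is Db.

Db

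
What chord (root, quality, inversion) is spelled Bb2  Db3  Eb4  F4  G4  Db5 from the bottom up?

The pitch classes Bb, Db, Eb, F, G arrange in thirds as Eb–G–Bb–Db–F: an Eb dominant ninth chord.
With the fifth (Bb) in the bass, the chord is in second inversion.

Eb dominant ninth, second inversion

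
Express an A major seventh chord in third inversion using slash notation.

Amaj7/G#

Third inversion of A major seventh has the seventh (G#) in the bass. As a slash chord: Amaj7/G#.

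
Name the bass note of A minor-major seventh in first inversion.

C

A minor-major seventh is A–C–E–G#. First inversion places the third in the bass: C.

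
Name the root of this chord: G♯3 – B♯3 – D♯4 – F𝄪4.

G#

G#, B#, D#, F## are the tones of a G# major seventh chord (G#–B#–D#–F##), making G# the root.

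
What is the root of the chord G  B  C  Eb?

G, B, C, Eb are the tones of a C minor-major seventh chord (C–Eb–G–B), making C the root.

C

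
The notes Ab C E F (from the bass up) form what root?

F

Ab, C, E, F are the tones of an F minor-major seventh chord (F–Ab–C–E), making F the root.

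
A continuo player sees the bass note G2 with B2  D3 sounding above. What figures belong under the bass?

5/3

The notes G, B, D stack in thirds as G–B–D — a G major triad. The bass G is the root, so this is root position: figured 5/3.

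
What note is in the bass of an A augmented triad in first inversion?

The third of A augmented (A–C#–E#) is C#; that is the bass in first inversion.

C#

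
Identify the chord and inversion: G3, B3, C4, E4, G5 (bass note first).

C major seventh, second inversion

The pitch classes G, B, C, E arrange in thirds as C–E–G–B: a C major seventh chord.
The lowest note is G, the fifth of the chord, so this is second inversion (figured bass 4/3).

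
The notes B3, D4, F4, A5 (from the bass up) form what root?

Reordering B, D, F, A into stacked thirds gives B–D–F–A; the bottom of that stack, B, is the root.

B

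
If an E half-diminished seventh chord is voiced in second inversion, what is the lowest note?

The fifth of E half-diminished seventh (E–G–Bb–D) is Bb; that is the bass in second inversion.

Bb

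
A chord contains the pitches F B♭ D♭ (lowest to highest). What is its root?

Bb

The distinct letter names are F, Bb, Db. Arranged as a stack of thirds they read Bb–Db–F, so Bb is the root (a Bb minor triad).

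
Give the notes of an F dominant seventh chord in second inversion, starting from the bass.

C, Eb, F, A

The chord tones are F–A–C–Eb. With the fifth (C) lowest for second inversion: C, Eb, F, A.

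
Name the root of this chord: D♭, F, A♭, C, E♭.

The distinct letter names are Db, F, Ab, C, Eb. Arranged as a stack of thirds they read Db–F–Ab–C–Eb, so Db is the root (a Db major ninth chord).

Db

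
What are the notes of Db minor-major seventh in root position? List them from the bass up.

Db, Fb, Ab, C

Spelling Db minor-major seventh: Db–Fb–Ab–C. In root position the root is bass, giving Db, Fb, Ab, C from the bottom.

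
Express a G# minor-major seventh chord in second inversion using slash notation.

Second inversion of G# minor-major seventh has the fifth (D#) in the bass. As a slash chord: G#m(maj7)/D#.

G#m(maj7)/D#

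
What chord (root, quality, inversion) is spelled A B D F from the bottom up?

The distinct note names are A, B, D, F. Stacked in thirds they read B–D–F–A, which is a half-diminished seventh chord on B.
With the seventh (A) in the bass, the chord is in third inversion (figured bass 4/2).

B half-diminished seventh, third inversion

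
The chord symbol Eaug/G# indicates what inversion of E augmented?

Eaug/G# means E augmented with G# in the bass. G# is the third of E augmented (E–G#–B#), so this is first inversion.

first inversion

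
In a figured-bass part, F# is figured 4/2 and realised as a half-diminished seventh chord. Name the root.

The figures 4/2 mean the seventh of the chord is in the bass. If F# is the seventh of a half-diminished seventh chord, the root is G# (chord tones G#–B–D–F#).

G#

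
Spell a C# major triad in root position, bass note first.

C#, E#, G#

C# major is C#–E#–G#. Root position puts the root (C#) in the bass, with the remaining tones above: C#, E#, G#.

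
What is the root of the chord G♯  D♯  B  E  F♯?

E

The distinct letter names are G#, D#, B, E, F#. Arranged as a stack of thirds they read E–G#–B–D#–F#, so E is the root (an E major ninth chord).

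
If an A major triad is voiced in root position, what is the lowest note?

A

In root position the root is lowest. For A major (A–C#–E) that is A.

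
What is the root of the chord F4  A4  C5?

F

F, A, C are the tones of an F major triad (F–A–C), making F the root.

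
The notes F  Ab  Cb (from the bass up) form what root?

F

Reordering F, Ab, Cb into stacked thirds gives F–Ab–Cb; the bottom of that stack, F, is the root.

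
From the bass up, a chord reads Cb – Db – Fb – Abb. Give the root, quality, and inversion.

The distinct note names are Cb, Db, Fb, Abb. Stacked in thirds they read Db–Fb–Abb–Cb, which is a half-diminished seventh chord on Db.
With the seventh (Cb) in the bass, the chord is in third inversion (figured bass 4/2).

Db half-diminished seventh, third inversion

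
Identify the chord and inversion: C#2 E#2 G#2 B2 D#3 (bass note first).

C# dominant ninth, root position

Reducing to letter names: C#, E#, G#, B, D#. These stack in thirds as C#–E#–G#–B–D# — a C# dominant ninth chord.
C# is the root of C# dominant ninth; root in the bass means root position.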